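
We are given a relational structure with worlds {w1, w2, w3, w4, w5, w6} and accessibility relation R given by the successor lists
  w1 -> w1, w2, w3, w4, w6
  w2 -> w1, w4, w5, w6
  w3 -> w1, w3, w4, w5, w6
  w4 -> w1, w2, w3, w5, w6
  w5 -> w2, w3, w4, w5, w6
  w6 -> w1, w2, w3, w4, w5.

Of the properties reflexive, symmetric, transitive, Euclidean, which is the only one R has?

Reflexive: no — w2 is not related to itself.
Symmetric: yes — every pair in R has its reverse in R.
Transitive: no — w1 R w2 and w2 R w5, but not w1 R w5.
Euclidean: no — w1 R w2 and w1 R w3, but not w2 R w3.
Only symmetric holds.

symmetric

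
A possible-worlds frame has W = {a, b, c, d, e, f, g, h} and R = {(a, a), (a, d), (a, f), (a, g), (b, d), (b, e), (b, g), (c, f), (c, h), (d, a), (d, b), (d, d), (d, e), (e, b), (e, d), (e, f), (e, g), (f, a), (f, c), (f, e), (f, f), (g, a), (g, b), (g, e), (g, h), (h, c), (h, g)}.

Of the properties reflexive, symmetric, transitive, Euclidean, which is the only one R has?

symmetric

Reflexive: no — b is not related to itself.
Symmetric: yes — every pair in R has its reverse in R.
Transitive: no — a R d and d R b, but not a R b.
Euclidean: no — a R d and a R f, but not d R f.
Only symmetric holds.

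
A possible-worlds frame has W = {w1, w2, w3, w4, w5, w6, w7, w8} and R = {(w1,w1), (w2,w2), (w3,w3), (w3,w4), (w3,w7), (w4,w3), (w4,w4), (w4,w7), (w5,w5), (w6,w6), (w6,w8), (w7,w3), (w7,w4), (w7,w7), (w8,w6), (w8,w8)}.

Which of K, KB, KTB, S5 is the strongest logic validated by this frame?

Symmetric (axiom B): yes — every pair in R has its reverse in R.
Reflexive (axiom T): yes — every world is R-related to itself.
Euclidean (axiom 5): yes — any two successors of a common world are R-related.
So F validates K, KB, KTB, S5. The strongest is S5.

S5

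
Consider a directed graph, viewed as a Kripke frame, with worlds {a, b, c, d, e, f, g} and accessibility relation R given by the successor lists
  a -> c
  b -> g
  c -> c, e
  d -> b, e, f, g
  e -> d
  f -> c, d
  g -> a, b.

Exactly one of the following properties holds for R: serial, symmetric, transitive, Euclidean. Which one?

serial

Serial: yes — every world has a successor (e.g. a R c).
Symmetric: no — a R c but not c R a.
Transitive: no — a R c and c R e, but not a R e.
Euclidean: no — d R b and d R e, but not b R e.
Only serial holds.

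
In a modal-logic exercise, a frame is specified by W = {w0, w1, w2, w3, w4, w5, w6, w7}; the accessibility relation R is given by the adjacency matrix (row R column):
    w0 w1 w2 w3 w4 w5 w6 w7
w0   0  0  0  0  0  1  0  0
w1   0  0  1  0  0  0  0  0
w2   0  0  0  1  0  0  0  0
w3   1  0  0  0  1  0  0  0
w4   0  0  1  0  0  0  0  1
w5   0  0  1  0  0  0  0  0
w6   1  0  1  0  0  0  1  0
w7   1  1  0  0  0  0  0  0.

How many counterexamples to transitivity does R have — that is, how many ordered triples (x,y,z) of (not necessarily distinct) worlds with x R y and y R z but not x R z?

15

Enumerating: (w0,w5,w2), (w1,w2,w3), (w2,w3,w0), (w2,w3,w4), (w3,w0,w5), (w3,w4,w2), (w3,w4,w7), (w4,w2,w3), (w4,w7,w0), (w4,w7,w1), (w5,w2,w3), (w6,w0,w5), (w6,w2,w3), (w7,w0,w5), (w7,w1,w2).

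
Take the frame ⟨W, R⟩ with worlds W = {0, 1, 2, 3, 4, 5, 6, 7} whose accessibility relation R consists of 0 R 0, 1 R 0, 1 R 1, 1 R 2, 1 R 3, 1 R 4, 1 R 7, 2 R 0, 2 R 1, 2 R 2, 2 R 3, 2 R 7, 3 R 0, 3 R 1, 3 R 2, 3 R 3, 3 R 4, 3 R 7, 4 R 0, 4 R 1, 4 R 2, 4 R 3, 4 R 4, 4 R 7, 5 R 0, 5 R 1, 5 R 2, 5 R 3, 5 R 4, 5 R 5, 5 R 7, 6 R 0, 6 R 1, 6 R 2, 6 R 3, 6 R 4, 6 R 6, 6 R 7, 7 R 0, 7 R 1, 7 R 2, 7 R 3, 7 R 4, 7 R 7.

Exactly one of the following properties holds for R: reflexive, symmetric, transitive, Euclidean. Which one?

Reflexive: yes — every world is R-related to itself.
Symmetric: no — 1 R 0 but not 0 R 1.
Transitive: no — 2 R 1 and 1 R 4, but not 2 R 4.
Euclidean: no — 1 R 0 and 1 R 2, but not 0 R 2.
Only reflexive holds.

reflexive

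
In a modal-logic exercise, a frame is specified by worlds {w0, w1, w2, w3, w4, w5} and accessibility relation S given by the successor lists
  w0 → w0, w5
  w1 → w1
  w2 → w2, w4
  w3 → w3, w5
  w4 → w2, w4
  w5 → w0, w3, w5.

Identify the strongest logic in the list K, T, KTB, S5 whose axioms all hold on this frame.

Reflexive (axiom T): yes — every world is S-related to itself.
Symmetric (axiom B): yes — every pair in S has its reverse in S.
Euclidean (axiom 5): no — w5 S w0 and w5 S w3, but not w0 S w3.
So F validates K, T, KTB; S5 would additionally require S to be Euclidean. The strongest is KTB.

KTB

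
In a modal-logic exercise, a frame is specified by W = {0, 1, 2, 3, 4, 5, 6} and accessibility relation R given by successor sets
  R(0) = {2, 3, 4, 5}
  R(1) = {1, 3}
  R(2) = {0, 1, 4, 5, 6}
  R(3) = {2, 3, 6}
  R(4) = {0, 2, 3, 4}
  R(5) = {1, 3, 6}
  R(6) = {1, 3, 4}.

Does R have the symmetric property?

Symmetric: no — 0 R 3 but not 3 R 0.

No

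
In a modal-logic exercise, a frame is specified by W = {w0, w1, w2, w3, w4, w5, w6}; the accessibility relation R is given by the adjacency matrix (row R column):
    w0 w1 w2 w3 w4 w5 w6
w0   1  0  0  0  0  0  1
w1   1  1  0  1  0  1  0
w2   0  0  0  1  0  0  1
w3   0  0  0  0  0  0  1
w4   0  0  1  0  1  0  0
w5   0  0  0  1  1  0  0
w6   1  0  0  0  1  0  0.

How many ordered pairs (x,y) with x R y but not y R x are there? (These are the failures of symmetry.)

10

Enumerating: (w1,w0), (w1,w3), (w1,w5), (w2,w3), (w2,w6), (w3,w6), (w4,w2), (w5,w3), (w5,w4), (w6,w4).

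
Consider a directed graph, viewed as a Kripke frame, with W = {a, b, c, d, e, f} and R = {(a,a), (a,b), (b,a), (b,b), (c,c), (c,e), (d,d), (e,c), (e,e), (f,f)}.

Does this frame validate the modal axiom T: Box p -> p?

Yes

The schema T characterises exactly the reflexive frames.
Reflexive: yes — every world is R-related to itself.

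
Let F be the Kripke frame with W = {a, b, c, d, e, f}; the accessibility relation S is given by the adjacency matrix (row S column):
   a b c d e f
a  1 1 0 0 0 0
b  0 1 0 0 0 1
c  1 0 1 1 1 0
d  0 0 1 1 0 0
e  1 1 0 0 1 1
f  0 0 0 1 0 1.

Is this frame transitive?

Transitive: no — a S b and b S f, but not a S f.

No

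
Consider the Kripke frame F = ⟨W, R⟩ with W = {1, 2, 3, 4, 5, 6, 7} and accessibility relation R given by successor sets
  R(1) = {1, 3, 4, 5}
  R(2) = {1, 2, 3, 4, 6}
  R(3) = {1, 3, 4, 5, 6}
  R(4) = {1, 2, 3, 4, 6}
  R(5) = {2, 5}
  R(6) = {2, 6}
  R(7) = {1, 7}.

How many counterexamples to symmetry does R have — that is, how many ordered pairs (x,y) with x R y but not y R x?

Enumerating: (1,5), (2,1), (2,3), (3,5), (3,6), (4,6), (5,2), (7,1).

8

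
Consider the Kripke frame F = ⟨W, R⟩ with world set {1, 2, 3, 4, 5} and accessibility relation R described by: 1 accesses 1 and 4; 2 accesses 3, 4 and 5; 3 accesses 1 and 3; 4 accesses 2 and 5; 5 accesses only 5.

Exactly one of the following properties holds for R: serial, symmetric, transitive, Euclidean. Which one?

serial

Serial: yes — every world has a successor (e.g. 1 R 1).
Symmetric: no — 1 R 4 but not 4 R 1.
Transitive: no — 1 R 4 and 4 R 2, but not 1 R 2.
Euclidean: no — 2 R 3 and 2 R 4, but not 3 R 4.
Only serial holds.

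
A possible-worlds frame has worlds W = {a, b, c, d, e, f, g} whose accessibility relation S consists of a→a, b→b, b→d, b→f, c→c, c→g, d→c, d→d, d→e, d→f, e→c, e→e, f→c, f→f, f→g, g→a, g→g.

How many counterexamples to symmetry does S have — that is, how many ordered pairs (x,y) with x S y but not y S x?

10

Enumerating: (b,d), (b,f), (c,g), (d,c), (d,e), (d,f), (e,c), (f,c), (f,g), (g,a).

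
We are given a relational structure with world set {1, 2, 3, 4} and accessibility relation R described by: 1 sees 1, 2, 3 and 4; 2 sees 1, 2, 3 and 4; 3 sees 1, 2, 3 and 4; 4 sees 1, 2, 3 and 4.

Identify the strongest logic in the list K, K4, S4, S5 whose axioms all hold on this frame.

Transitive (axiom 4): yes — every two-step R-path is closed by a direct edge.
Reflexive (axiom T): yes — every world is R-related to itself.
Euclidean (axiom 5): yes — any two successors of a common world are R-related.
So F validates K, K4, S4, S5. The strongest is S5.

S5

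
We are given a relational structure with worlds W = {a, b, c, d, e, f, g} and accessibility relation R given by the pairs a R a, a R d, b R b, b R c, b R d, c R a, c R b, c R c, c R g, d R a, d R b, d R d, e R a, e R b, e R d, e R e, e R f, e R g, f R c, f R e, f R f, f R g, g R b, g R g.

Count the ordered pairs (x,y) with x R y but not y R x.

9

Enumerating: (c,a), (c,g), (e,a), (e,b), (e,d), (e,g), (f,c), (f,g), (g,b).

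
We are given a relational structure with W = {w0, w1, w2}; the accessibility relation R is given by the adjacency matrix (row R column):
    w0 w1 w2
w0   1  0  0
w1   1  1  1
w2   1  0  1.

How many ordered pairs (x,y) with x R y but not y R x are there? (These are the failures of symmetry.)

3

Enumerating: (w1,w0), (w1,w2), (w2,w0).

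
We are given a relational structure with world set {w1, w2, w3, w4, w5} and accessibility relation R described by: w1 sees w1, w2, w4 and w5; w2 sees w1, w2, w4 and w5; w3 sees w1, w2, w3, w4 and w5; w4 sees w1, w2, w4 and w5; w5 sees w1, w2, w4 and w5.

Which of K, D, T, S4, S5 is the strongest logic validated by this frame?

S4

Serial (axiom D): yes — every world has a successor (e.g. w1 R w1).
Reflexive (axiom T): yes — every world is R-related to itself.
Transitive (axiom 4): yes — every two-step R-path is closed by a direct edge.
Euclidean (axiom 5): no — w3 R w1 and w3 R w3, but not w1 R w3.
So F validates K, D, T, S4; S5 would additionally require R to be Euclidean. The strongest is S4.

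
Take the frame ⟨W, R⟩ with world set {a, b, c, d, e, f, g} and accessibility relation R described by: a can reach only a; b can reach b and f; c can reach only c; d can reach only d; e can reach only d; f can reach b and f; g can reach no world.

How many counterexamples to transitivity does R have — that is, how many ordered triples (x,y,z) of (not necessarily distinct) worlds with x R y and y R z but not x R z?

R is transitive; there are no such tuples.

0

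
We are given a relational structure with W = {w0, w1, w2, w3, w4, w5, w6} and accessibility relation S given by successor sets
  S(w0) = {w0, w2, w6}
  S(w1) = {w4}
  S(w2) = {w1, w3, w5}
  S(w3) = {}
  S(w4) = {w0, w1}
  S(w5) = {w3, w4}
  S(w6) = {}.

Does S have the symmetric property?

Symmetric: no — w0 S w2 but not w2 S w0.

No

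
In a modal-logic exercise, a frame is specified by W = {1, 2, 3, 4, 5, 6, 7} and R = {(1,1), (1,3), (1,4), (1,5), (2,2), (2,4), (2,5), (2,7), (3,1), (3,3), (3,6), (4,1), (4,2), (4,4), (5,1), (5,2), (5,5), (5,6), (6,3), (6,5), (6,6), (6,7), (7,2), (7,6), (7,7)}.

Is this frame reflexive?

Yes

Reflexive: yes — every world is R-related to itself.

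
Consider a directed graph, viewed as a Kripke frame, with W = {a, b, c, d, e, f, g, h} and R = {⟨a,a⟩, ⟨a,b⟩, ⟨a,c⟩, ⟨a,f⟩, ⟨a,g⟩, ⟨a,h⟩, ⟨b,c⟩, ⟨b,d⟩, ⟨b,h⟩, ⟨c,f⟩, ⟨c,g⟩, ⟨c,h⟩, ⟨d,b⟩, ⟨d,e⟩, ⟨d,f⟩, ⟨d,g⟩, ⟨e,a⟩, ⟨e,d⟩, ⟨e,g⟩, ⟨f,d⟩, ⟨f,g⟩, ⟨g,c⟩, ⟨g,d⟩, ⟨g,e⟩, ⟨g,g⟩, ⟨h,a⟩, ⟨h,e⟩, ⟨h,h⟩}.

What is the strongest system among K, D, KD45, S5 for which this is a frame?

Serial (axiom D): yes — every world has a successor (e.g. a R a).
Euclidean (axiom 5): no — a R b and a R f, but not b R f.
Transitive (axiom 4): no — a R b and b R d, but not a R d.
Reflexive (axiom T): no — b is not related to itself.
So F validates K, D; KD45 would additionally require R to be Euclidean and transitive. The strongest is D.

D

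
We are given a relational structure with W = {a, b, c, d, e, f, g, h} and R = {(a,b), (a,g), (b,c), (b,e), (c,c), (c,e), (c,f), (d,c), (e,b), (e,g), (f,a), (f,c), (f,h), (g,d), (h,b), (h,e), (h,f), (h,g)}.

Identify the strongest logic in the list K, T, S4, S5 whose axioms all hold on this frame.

Reflexive (axiom T): no — a is not related to itself.
Transitive (axiom 4): no — a R b and b R c, but not a R c.
Euclidean (axiom 5): no — a R b and a R g, but not b R g.
So F validates K; T would additionally require R to be reflexive. The strongest is K.

K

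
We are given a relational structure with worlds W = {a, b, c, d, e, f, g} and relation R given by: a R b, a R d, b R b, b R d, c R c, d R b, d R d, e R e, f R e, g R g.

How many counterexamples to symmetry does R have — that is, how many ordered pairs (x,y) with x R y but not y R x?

3

Enumerating: (a,b), (a,d), (f,e).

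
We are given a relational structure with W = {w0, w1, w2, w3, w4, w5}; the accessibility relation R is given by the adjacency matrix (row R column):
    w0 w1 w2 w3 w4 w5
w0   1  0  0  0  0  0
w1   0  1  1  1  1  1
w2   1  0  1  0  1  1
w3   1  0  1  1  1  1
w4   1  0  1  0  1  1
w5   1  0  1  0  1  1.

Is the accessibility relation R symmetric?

No

Symmetric: no — w1 R w2 but not w2 R w1.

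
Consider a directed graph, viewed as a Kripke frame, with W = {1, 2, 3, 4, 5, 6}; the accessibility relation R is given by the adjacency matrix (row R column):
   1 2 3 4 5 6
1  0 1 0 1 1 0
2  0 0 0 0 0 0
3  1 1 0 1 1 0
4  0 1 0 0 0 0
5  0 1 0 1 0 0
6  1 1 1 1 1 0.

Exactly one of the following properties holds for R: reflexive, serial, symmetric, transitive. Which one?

Reflexive: no — 1 is not related to itself.
Serial: no — 2 has no R-successor.
Symmetric: no — 1 R 2 but not 2 R 1.
Transitive: yes — every two-step R-path is closed by a direct edge.
Only transitive holds.

transitive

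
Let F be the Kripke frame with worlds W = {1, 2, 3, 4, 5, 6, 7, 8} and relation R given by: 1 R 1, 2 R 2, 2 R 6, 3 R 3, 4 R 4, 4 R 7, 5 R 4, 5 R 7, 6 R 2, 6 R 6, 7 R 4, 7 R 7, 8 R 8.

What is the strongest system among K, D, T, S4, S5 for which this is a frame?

Serial (axiom D): yes — every world has a successor (e.g. 1 R 1).
Reflexive (axiom T): no — 5 is not related to itself.
Transitive (axiom 4): yes — every two-step R-path is closed by a direct edge.
Euclidean (axiom 5): yes — any two successors of a common world are R-related.
So F validates K, D; T would additionally require R to be reflexive. The strongest is D.

D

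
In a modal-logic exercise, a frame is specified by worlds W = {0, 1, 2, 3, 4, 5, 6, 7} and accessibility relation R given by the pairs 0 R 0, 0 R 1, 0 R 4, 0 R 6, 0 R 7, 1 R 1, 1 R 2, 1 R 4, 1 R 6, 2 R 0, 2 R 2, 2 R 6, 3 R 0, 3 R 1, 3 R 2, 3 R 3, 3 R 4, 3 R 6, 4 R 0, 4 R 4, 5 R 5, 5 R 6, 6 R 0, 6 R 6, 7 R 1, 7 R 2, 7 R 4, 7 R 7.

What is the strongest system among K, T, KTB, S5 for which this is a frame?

T

Reflexive (axiom T): yes — every world is R-related to itself.
Symmetric (axiom B): no — 0 R 1 but not 1 R 0.
Euclidean (axiom 5): no — 0 R 1 and 0 R 7, but not 1 R 7.
So F validates K, T; KTB would additionally require R to be symmetric. The strongest is T.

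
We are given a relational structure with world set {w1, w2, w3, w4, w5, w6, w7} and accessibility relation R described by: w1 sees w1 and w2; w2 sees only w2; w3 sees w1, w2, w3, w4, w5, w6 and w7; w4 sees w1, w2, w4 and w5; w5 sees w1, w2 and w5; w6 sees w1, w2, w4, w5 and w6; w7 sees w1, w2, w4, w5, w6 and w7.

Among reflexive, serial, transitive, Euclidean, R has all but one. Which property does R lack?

Reflexive: yes — every world is R-related to itself.
Serial: yes — every world has a successor (e.g. w1 R w1).
Transitive: yes — every two-step R-path is closed by a direct edge.
Euclidean: no — w3 R w1 and w3 R w4, but not w1 R w4.
Only Euclidean fails.

Euclidean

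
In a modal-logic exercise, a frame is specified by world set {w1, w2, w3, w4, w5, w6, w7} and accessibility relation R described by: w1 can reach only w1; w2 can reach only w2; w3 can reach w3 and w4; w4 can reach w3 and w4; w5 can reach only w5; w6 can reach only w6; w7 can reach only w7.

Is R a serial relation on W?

Serial: yes — every world has a successor (e.g. w1 R w1).

Yes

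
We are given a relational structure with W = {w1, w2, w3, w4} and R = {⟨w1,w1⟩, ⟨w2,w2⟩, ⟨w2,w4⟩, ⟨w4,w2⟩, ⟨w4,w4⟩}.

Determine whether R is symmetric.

Symmetric: yes — every pair in R has its reverse in R.

Yes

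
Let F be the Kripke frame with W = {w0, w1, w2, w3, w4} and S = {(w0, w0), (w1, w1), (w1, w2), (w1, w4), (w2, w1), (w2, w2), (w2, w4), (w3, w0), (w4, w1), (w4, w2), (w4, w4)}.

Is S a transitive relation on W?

Yes

Transitive: yes — every two-step S-path is closed by a direct edge.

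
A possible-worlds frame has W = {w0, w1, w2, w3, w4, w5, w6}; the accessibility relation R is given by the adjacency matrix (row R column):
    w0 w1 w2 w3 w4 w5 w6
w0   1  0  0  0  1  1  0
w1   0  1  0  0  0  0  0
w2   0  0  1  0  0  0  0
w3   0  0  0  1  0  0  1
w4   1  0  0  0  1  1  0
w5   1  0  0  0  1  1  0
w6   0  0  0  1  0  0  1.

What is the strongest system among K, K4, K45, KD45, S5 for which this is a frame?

Transitive (axiom 4): yes — every two-step R-path is closed by a direct edge.
Euclidean (axiom 5): yes — any two successors of a common world are R-related.
Serial (axiom D): yes — every world has a successor (e.g. w0 R w0).
Reflexive (axiom T): yes — every world is R-related to itself.
So F validates K, K4, K45, KD45, S5. The strongest is S5.

S5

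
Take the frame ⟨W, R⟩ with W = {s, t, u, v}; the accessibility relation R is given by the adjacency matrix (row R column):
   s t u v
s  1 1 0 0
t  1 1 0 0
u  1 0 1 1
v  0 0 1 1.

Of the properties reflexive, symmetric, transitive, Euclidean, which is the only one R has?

reflexive

Reflexive: yes — every world is R-related to itself.
Symmetric: no — u R s but not s R u.
Transitive: no — u R s and s R t, but not u R t.
Euclidean: no — u R s and u R v, but not s R v.
Only reflexive holds.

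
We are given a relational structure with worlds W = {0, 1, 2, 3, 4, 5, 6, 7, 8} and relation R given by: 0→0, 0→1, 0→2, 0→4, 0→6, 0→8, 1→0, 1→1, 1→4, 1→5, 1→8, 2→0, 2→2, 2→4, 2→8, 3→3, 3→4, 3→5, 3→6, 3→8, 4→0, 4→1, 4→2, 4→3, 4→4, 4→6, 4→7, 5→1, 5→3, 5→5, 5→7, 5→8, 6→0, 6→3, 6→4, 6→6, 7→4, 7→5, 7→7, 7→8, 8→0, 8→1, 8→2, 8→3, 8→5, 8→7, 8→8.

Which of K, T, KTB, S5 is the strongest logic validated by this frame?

Reflexive (axiom T): yes — every world is R-related to itself.
Symmetric (axiom B): yes — every pair in R has its reverse in R.
Euclidean (axiom 5): no — 0 R 1 and 0 R 2, but not 1 R 2.
So F validates K, T, KTB; S5 would additionally require R to be Euclidean. The strongest is KTB.

KTB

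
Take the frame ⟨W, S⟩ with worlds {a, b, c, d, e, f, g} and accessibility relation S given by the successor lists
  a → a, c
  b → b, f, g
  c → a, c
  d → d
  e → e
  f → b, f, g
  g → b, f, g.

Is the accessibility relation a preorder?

Yes

Reflexive: yes — every world is S-related to itself.
Transitive: yes — every two-step S-path is closed by a direct edge.
So S is a preorder.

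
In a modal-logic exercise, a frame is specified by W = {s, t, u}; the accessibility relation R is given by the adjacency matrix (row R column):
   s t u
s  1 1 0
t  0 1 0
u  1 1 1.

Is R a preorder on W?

Yes

Reflexive: yes — every world is R-related to itself.
Transitive: yes — every two-step R-path is closed by a direct edge.
So R is a preorder.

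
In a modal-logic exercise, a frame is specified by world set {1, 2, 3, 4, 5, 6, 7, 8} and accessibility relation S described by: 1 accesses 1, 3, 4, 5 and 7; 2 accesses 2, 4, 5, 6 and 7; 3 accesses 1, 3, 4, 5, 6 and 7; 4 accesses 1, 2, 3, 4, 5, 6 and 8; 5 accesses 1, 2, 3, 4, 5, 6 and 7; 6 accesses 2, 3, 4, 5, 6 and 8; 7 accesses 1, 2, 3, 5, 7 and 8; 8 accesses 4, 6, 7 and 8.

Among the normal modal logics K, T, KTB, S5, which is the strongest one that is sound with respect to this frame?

KTB

Reflexive (axiom T): yes — every world is S-related to itself.
Symmetric (axiom B): yes — every pair in S has its reverse in S.
Euclidean (axiom 5): no — 1 S 4 and 1 S 7, but not 4 S 7.
So F validates K, T, KTB; S5 would additionally require S to be Euclidean. The strongest is KTB.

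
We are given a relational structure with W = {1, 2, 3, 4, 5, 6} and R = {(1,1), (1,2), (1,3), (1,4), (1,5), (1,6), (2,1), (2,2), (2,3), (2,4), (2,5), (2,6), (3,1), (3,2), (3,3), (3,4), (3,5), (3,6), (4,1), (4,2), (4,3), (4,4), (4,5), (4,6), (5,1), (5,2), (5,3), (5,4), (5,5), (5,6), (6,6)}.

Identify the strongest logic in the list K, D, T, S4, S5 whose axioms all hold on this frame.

Serial (axiom D): yes — every world has a successor (e.g. 1 R 1).
Reflexive (axiom T): yes — every world is R-related to itself.
Transitive (axiom 4): yes — every two-step R-path is closed by a direct edge.
Euclidean (axiom 5): no — 1 R 6 and 1 R 2, but not 6 R 2.
So F validates K, D, T, S4; S5 would additionally require R to be Euclidean. The strongest is S4.

S4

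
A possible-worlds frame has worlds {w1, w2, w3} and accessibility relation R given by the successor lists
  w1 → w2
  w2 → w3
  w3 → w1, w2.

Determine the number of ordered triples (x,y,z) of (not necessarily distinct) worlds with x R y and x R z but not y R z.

5

Enumerating: (w1,w2,w2), (w2,w3,w3), (w3,w1,w1), (w3,w2,w1), (w3,w2,w2).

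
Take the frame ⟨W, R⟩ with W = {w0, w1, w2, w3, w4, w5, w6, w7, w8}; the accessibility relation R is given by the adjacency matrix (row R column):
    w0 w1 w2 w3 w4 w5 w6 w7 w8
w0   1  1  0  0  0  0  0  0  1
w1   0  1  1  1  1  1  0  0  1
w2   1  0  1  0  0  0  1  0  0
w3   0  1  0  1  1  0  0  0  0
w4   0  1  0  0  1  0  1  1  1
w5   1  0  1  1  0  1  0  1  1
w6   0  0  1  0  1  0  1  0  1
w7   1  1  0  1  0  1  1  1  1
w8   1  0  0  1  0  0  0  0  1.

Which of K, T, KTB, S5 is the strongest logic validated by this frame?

Reflexive (axiom T): yes — every world is R-related to itself.
Symmetric (axiom B): no — w0 R w1 but not w1 R w0.
Euclidean (axiom 5): no — w0 R w8 and w0 R w1, but not w8 R w1.
So F validates K, T; KTB would additionally require R to be symmetric. The strongest is T.

T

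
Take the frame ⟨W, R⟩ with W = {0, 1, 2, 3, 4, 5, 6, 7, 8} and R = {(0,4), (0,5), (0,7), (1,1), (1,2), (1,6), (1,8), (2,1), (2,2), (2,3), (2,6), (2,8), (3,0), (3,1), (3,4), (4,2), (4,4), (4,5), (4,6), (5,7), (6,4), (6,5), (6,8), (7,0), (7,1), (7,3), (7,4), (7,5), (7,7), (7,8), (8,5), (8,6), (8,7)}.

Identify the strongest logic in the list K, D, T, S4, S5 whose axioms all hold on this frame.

D

Serial (axiom D): yes — every world has a successor (e.g. 0 R 4).
Reflexive (axiom T): no — 0 is not related to itself.
Transitive (axiom 4): no — 0 R 4 and 4 R 2, but not 0 R 2.
Euclidean (axiom 5): no — 0 R 4 and 0 R 7, but not 4 R 7.
So F validates K, D; T would additionally require R to be reflexive. The strongest is D.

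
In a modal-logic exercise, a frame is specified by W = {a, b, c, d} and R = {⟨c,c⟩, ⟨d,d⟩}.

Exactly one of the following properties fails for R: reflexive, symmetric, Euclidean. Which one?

reflexive

Reflexive: no — a is not related to itself.
Symmetric: yes — every pair in R has its reverse in R.
Euclidean: yes — any two successors of a common world are R-related.
Only reflexive fails.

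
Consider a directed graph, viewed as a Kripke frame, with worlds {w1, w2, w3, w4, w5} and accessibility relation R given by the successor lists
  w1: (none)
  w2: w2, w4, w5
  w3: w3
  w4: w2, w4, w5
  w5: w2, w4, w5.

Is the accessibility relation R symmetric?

Symmetric: yes — every pair in R has its reverse in R.

Yes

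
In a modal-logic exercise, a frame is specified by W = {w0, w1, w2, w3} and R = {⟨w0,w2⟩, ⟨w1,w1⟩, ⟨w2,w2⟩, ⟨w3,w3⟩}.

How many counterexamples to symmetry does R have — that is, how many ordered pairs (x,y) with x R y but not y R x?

Enumerating: (w0,w2).

1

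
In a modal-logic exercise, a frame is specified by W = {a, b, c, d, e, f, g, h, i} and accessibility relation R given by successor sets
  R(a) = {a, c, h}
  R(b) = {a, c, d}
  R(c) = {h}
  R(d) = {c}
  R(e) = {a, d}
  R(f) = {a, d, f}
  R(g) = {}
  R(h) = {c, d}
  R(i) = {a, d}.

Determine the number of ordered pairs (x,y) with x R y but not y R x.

13

Enumerating: (a,c), (a,h), (b,a), (b,c), (b,d), (d,c), (e,a), (e,d), (f,a), (f,d), (h,d), (i,a), (i,d).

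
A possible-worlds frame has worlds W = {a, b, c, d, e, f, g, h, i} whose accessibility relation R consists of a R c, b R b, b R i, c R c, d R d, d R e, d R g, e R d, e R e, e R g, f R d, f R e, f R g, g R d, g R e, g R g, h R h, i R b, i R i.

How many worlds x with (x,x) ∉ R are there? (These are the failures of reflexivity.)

Enumerating: a, f.

2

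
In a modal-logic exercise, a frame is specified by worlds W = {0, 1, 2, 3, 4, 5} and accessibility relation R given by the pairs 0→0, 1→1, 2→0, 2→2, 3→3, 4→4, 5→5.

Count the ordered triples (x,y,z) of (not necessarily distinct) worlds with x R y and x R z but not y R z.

Enumerating: (2,0,2).

1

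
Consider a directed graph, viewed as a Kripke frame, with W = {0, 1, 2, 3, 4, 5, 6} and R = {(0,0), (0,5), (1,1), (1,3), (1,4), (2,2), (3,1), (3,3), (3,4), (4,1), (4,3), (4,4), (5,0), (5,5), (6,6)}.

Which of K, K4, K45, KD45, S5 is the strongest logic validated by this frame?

Transitive (axiom 4): yes — every two-step R-path is closed by a direct edge.
Euclidean (axiom 5): yes — any two successors of a common world are R-related.
Serial (axiom D): yes — every world has a successor (e.g. 0 R 0).
Reflexive (axiom T): yes — every world is R-related to itself.
So F validates K, K4, K45, KD45, S5. The strongest is S5.

S5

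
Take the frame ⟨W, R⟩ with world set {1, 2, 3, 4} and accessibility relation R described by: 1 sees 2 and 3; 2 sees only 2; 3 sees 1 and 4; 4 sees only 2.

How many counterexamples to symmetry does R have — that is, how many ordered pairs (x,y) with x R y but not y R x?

3

Enumerating: (1,2), (3,4), (4,2).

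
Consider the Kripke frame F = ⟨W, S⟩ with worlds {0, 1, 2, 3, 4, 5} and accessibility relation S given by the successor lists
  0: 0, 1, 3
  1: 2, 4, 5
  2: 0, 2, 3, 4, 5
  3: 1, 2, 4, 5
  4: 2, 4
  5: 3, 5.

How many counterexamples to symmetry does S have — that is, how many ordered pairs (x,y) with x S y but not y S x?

Enumerating: (0,1), (0,3), (1,2), (1,4), (1,5), (2,0), (2,5), (3,1), (3,4).

9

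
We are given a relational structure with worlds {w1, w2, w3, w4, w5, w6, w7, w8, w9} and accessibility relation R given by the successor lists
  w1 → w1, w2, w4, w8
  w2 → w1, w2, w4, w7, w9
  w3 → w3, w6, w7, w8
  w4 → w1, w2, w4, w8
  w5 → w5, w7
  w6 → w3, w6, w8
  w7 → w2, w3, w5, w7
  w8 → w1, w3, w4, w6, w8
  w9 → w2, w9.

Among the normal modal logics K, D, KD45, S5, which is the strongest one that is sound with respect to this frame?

Serial (axiom D): yes — every world has a successor (e.g. w1 R w1).
Euclidean (axiom 5): no — w1 R w2 and w1 R w8, but not w2 R w8.
Transitive (axiom 4): no — w1 R w2 and w2 R w7, but not w1 R w7.
Reflexive (axiom T): yes — every world is R-related to itself.
So F validates K, D; KD45 would additionally require R to be Euclidean and transitive. The strongest is D.

D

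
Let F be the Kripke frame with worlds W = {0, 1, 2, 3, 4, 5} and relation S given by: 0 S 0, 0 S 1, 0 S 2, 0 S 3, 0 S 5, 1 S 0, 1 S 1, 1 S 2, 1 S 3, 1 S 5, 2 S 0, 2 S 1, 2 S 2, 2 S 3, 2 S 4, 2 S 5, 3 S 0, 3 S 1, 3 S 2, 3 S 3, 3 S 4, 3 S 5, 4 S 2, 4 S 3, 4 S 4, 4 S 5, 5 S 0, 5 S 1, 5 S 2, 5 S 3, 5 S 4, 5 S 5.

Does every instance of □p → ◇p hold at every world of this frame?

Yes

Axiom D corresponds to the accessibility relation being serial.
Serial: yes — every world has a successor (e.g. 0 S 0).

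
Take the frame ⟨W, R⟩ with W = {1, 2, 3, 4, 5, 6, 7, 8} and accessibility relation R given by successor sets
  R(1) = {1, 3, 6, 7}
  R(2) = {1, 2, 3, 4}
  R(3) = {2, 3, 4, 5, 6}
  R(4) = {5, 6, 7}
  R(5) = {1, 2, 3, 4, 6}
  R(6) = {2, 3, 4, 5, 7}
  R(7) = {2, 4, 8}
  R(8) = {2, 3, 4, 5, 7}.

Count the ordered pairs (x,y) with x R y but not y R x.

Enumerating: (1,3), (1,6), (1,7), (2,1), (2,4), (3,4), (5,1), (5,2), (6,2), (6,7), (7,2), (8,2), (8,3), (8,4), (8,5).

15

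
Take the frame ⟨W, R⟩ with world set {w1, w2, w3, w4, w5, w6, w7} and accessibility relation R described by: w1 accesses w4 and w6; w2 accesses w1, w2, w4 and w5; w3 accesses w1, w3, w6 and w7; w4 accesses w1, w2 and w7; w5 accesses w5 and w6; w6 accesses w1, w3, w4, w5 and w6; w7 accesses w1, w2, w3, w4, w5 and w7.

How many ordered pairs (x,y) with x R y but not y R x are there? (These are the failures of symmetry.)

7

Enumerating: (w2,w1), (w2,w5), (w3,w1), (w6,w4), (w7,w1), (w7,w2), (w7,w5).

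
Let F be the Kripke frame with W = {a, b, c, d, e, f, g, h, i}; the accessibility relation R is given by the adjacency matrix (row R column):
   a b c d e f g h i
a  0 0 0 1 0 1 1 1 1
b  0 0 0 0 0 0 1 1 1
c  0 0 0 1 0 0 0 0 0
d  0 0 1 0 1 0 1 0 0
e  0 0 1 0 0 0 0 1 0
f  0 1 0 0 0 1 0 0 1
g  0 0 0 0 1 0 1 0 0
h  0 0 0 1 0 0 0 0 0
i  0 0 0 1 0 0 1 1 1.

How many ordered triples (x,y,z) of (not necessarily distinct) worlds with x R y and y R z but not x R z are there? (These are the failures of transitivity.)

Enumerating: (a,d,c), (a,d,e), (a,f,b), (a,g,e), (b,g,e), (b,h,d), (b,i,d), (c,d,c), (c,d,e), (c,d,g), (d,c,d), (d,e,h), … and 15 more.
Total: 27.

27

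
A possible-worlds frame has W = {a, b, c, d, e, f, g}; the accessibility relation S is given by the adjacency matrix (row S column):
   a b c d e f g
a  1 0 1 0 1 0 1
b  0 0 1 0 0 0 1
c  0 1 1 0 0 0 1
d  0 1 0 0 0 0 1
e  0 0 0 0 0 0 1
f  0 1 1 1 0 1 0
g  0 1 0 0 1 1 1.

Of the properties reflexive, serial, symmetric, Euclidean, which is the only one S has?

Reflexive: no — b is not related to itself.
Serial: yes — every world has a successor (e.g. a S a).
Symmetric: no — a S c but not c S a.
Euclidean: no — a S c and a S e, but not c S e.
Only serial holds.

serial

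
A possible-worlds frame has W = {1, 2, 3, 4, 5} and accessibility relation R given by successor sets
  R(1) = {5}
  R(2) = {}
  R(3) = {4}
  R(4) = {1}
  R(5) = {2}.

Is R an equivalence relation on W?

No

Reflexive: no — 1 is not related to itself.
Symmetric: no — 1 R 5 but not 5 R 1.
Transitive: no — 1 R 5 and 5 R 2, but not 1 R 2.
So R is not an equivalence relation.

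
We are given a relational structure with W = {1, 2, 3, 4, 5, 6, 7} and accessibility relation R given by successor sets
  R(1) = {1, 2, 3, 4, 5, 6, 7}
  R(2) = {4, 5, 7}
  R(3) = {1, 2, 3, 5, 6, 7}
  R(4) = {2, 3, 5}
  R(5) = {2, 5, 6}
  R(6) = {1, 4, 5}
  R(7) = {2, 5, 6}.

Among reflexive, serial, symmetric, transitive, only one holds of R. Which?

serial

Reflexive: no — 2 is not related to itself.
Serial: yes — every world has a successor (e.g. 1 R 1).
Symmetric: no — 1 R 2 but not 2 R 1.
Transitive: no — 2 R 4 and 4 R 3, but not 2 R 3.
Only serial holds.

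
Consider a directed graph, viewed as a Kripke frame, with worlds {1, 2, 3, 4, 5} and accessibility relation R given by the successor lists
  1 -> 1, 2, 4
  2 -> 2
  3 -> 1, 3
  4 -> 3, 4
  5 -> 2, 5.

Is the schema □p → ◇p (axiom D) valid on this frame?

Yes

The schema D characterises exactly the serial frames.
Serial: yes — every world has a successor (e.g. 1 R 1).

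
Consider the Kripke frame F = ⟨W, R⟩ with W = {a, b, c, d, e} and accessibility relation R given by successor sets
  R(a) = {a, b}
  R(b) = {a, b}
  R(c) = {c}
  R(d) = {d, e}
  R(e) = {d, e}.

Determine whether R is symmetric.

Yes

Symmetric: yes — every pair in R has its reverse in R.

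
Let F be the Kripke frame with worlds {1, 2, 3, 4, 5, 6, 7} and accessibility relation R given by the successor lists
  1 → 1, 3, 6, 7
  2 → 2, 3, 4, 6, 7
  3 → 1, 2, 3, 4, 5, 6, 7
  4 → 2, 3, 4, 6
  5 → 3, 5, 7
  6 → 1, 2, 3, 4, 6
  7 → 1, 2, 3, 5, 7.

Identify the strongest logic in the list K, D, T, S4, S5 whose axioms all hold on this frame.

T

Serial (axiom D): yes — every world has a successor (e.g. 1 R 1).
Reflexive (axiom T): yes — every world is R-related to itself.
Transitive (axiom 4): no — 1 R 3 and 3 R 2, but not 1 R 2.
Euclidean (axiom 5): no — 1 R 6 and 1 R 7, but not 6 R 7.
So F validates K, D, T; S4 would additionally require R to be transitive. The strongest is T.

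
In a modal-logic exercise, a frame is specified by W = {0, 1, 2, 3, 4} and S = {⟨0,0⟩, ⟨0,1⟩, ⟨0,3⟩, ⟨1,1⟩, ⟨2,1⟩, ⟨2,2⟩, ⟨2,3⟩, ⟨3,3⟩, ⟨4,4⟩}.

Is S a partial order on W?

Yes

Reflexive: yes — every world is S-related to itself.
Transitive: yes — every two-step S-path is closed by a direct edge.
Antisymmetric: yes — no distinct pair is related both ways.
So S is a partial order.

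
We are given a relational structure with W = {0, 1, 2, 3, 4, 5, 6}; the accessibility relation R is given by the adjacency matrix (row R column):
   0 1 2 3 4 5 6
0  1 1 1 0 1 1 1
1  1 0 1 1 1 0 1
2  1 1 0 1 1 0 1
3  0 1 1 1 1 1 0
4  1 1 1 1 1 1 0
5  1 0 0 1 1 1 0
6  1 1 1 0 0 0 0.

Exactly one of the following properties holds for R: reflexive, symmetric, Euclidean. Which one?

Reflexive: no — 1 is not related to itself.
Symmetric: yes — every pair in R has its reverse in R.
Euclidean: no — 0 R 1 and 0 R 5, but not 1 R 5.
Only symmetric holds.

symmetric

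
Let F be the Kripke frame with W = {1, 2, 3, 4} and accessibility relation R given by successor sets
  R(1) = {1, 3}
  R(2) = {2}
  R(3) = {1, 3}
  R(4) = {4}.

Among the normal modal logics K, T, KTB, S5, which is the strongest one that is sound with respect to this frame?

Reflexive (axiom T): yes — every world is R-related to itself.
Symmetric (axiom B): yes — every pair in R has its reverse in R.
Euclidean (axiom 5): yes — any two successors of a common world are R-related.
So F validates K, T, KTB, S5. The strongest is S5.

S5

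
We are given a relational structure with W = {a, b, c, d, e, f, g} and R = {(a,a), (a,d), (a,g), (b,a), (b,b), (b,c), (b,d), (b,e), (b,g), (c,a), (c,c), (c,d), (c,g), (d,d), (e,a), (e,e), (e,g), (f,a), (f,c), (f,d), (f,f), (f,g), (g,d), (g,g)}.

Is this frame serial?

Serial: yes — every world has a successor (e.g. a R a).

Yes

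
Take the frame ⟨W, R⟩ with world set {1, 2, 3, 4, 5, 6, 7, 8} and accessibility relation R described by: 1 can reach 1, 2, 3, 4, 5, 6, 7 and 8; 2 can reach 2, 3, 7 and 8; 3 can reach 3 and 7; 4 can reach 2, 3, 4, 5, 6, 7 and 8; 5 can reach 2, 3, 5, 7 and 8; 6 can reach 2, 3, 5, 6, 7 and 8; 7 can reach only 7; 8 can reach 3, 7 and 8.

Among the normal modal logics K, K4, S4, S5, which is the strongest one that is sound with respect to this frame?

Transitive (axiom 4): yes — every two-step R-path is closed by a direct edge.
Reflexive (axiom T): yes — every world is R-related to itself.
Euclidean (axiom 5): no — 1 R 2 and 1 R 4, but not 2 R 4.
So F validates K, K4, S4; S5 would additionally require R to be Euclidean. The strongest is S4.

S4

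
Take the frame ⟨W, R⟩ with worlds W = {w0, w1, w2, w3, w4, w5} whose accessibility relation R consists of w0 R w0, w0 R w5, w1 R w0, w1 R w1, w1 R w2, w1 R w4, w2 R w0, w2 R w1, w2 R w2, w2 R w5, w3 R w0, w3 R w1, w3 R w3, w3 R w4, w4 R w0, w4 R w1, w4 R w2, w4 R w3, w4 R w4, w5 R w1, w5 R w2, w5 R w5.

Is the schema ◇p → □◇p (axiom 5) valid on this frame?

Axiom 5 corresponds to the accessibility relation being Euclidean.
Euclidean: no — w1 R w0 and w1 R w2, but not w0 R w2.

No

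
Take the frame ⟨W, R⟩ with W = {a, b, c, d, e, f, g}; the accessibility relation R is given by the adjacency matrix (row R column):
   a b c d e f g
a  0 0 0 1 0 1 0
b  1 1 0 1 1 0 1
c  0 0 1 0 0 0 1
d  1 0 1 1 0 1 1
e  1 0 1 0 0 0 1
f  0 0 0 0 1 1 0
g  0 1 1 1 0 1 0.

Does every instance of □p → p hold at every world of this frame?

No

The schema T characterises exactly the reflexive frames.
Reflexive: no — a is not related to itself.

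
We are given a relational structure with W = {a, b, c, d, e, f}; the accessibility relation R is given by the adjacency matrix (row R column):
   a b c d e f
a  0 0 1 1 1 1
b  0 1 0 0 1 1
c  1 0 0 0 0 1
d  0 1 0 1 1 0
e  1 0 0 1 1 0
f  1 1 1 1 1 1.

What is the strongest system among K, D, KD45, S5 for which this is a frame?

Serial (axiom D): yes — every world has a successor (e.g. a R c).
Euclidean (axiom 5): no — a R c and a R d, but not c R d.
Transitive (axiom 4): no — a R d and d R b, but not a R b.
Reflexive (axiom T): no — a is not related to itself.
So F validates K, D; KD45 would additionally require R to be Euclidean and transitive. The strongest is D.

D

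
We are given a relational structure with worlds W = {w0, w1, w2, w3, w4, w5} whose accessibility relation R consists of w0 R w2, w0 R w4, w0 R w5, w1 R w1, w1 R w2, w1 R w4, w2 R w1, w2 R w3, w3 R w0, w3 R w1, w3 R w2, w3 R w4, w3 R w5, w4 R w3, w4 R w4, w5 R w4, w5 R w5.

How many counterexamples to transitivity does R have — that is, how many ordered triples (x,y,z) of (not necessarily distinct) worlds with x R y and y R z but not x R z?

18

Enumerating: (w0,w2,w1), (w0,w2,w3), (w0,w4,w3), (w1,w2,w3), (w1,w4,w3), (w2,w1,w2), (w2,w1,w4), (w2,w3,w0), (w2,w3,w2), (w2,w3,w4), (w2,w3,w5), (w3,w2,w3), (w3,w4,w3), (w4,w3,w0), (w4,w3,w1), (w4,w3,w2), (w4,w3,w5), (w5,w4,w3).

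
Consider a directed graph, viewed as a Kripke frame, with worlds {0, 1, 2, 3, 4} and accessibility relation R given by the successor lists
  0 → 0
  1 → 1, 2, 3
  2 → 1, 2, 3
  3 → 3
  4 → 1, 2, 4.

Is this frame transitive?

No

Transitive: no — 4 R 1 and 1 R 3, but not 4 R 3.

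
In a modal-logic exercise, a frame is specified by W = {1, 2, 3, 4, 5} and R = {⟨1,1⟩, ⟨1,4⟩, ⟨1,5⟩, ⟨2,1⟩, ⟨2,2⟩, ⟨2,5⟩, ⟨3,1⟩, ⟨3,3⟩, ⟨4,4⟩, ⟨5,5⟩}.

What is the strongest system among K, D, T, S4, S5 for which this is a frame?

T

Serial (axiom D): yes — every world has a successor (e.g. 1 R 1).
Reflexive (axiom T): yes — every world is R-related to itself.
Transitive (axiom 4): no — 2 R 1 and 1 R 4, but not 2 R 4.
Euclidean (axiom 5): no — 1 R 4 and 1 R 5, but not 4 R 5.
So F validates K, D, T; S4 would additionally require R to be transitive. The strongest is T.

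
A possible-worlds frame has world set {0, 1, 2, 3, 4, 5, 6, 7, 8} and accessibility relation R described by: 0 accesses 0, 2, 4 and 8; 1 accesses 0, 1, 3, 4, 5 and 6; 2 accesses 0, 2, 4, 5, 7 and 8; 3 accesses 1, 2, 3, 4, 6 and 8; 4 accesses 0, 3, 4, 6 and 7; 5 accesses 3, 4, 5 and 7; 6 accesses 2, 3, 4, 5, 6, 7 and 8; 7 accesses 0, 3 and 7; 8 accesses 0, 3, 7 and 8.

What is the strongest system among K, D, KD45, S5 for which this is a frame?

Serial (axiom D): yes — every world has a successor (e.g. 0 R 0).
Euclidean (axiom 5): no — 0 R 4 and 0 R 2, but not 4 R 2.
Transitive (axiom 4): no — 0 R 2 and 2 R 5, but not 0 R 5.
Reflexive (axiom T): yes — every world is R-related to itself.
So F validates K, D; KD45 would additionally require R to be Euclidean and transitive. The strongest is D.

D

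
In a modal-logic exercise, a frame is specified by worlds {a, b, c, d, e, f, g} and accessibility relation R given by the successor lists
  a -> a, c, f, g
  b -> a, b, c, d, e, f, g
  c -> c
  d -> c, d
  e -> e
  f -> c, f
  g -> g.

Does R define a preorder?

Yes

Reflexive: yes — every world is R-related to itself.
Transitive: yes — every two-step R-path is closed by a direct edge.
So R is a preorder.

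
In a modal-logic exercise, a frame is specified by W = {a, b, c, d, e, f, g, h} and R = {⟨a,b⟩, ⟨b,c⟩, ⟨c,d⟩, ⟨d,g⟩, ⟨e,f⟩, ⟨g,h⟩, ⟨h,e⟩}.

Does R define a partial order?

Reflexive: no — a is not related to itself.
Transitive: no — a R b and b R c, but not a R c.
Antisymmetric: yes — no distinct pair is related both ways.
So R is not a partial order.

No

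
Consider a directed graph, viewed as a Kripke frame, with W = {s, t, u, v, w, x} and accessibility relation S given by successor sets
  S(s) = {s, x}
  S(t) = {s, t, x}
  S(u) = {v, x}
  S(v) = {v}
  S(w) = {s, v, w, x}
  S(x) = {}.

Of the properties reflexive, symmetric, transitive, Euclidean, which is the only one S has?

Reflexive: no — u is not related to itself.
Symmetric: no — s S x but not x S s.
Transitive: yes — every two-step S-path is closed by a direct edge.
Euclidean: no — t S x and t S s, but not x S s.
Only transitive holds.

transitive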